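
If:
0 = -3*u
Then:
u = 0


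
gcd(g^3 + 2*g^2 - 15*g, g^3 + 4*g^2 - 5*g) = g^2 + 5*g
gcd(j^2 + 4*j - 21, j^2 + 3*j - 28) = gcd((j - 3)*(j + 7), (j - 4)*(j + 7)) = j + 7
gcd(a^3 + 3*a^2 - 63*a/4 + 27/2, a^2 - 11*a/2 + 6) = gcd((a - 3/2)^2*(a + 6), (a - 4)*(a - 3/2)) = a - 3/2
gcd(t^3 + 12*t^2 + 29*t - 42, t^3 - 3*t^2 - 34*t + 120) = t + 6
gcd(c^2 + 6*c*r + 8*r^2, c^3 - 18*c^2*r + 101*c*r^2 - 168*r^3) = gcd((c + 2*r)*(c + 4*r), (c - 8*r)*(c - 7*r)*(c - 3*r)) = 1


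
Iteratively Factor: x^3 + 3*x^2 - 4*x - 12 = (x - 2)*(x^2 + 5*x + 6) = (x - 2)*(x + 3)*(x + 2)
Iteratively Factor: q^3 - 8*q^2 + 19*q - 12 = (q - 1)*(q^2 - 7*q + 12) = (q - 3)*(q - 1)*(q - 4)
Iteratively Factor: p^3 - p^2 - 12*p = (p - 4)*(p^2 + 3*p) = (p - 4)*(p + 3)*(p)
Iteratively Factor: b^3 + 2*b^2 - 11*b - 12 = (b + 1)*(b^2 + b - 12) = (b + 1)*(b + 4)*(b - 3)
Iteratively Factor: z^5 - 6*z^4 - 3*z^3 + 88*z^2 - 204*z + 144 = (z - 3)*(z^4 - 3*z^3 - 12*z^2 + 52*z - 48) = (z - 3)*(z - 2)*(z^3 - z^2 - 14*z + 24) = (z - 3)*(z - 2)^2*(z^2 + z - 12) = (z - 3)*(z - 2)^2*(z + 4)*(z - 3)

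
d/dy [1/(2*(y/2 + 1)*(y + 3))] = (-2*y - 5)/(y^4 + 10*y^3 + 37*y^2 + 60*y + 36)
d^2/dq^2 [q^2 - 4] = 2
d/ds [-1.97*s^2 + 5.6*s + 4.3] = 5.6 - 3.94*s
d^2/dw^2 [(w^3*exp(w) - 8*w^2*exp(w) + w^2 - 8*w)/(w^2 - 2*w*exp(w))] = (w^4*exp(w) + 2*w^3*exp(2*w) - 6*w^3*exp(w) - 28*w^2*exp(2*w) + 2*w^2*exp(w) + 68*w*exp(2*w) - 20*w*exp(w) + 8*exp(3*w) - 72*exp(2*w) + 68*exp(w) - 16)/(w^3 - 6*w^2*exp(w) + 12*w*exp(2*w) - 8*exp(3*w))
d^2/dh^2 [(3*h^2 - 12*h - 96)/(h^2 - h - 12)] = 6*(-3*h^3 - 60*h^2 - 48*h - 224)/(h^6 - 3*h^5 - 33*h^4 + 71*h^3 + 396*h^2 - 432*h - 1728)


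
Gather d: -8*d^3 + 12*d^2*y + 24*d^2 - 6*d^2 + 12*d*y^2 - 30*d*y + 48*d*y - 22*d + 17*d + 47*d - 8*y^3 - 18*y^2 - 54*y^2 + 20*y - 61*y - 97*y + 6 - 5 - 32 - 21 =-8*d^3 + d^2*(12*y + 18) + d*(12*y^2 + 18*y + 42) - 8*y^3 - 72*y^2 - 138*y - 52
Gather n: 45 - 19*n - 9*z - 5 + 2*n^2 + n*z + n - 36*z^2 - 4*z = 2*n^2 + n*(z - 18) - 36*z^2 - 13*z + 40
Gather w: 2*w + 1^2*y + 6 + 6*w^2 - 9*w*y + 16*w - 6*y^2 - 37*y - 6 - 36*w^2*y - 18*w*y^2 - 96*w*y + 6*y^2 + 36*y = w^2*(6 - 36*y) + w*(-18*y^2 - 105*y + 18)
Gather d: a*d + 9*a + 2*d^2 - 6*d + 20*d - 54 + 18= 9*a + 2*d^2 + d*(a + 14) - 36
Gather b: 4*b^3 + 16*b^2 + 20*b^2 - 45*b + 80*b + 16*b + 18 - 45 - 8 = 4*b^3 + 36*b^2 + 51*b - 35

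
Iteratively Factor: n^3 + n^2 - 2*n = (n + 2)*(n^2 - n) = (n - 1)*(n + 2)*(n)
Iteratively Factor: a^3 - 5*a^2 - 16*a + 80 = (a + 4)*(a^2 - 9*a + 20) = (a - 4)*(a + 4)*(a - 5)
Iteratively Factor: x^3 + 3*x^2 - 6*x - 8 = (x + 4)*(x^2 - x - 2) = (x - 2)*(x + 4)*(x + 1)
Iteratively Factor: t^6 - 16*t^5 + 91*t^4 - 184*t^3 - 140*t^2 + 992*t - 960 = (t - 4)*(t^5 - 12*t^4 + 43*t^3 - 12*t^2 - 188*t + 240) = (t - 4)^2*(t^4 - 8*t^3 + 11*t^2 + 32*t - 60) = (t - 5)*(t - 4)^2*(t^3 - 3*t^2 - 4*t + 12) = (t - 5)*(t - 4)^2*(t - 3)*(t^2 - 4) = (t - 5)*(t - 4)^2*(t - 3)*(t + 2)*(t - 2)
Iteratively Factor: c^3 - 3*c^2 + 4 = (c + 1)*(c^2 - 4*c + 4) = (c - 2)*(c + 1)*(c - 2)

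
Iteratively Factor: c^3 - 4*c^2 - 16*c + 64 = (c - 4)*(c^2 - 16) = (c - 4)*(c + 4)*(c - 4)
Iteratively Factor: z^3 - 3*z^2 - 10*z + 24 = (z - 4)*(z^2 + z - 6) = (z - 4)*(z + 3)*(z - 2)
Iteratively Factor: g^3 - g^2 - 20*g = (g)*(g^2 - g - 20) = g*(g - 5)*(g + 4)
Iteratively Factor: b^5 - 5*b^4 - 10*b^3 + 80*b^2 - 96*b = (b - 4)*(b^4 - b^3 - 14*b^2 + 24*b) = (b - 4)*(b - 3)*(b^3 + 2*b^2 - 8*b) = b*(b - 4)*(b - 3)*(b^2 + 2*b - 8) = b*(b - 4)*(b - 3)*(b - 2)*(b + 4)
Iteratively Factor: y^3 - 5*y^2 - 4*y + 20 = (y - 5)*(y^2 - 4) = (y - 5)*(y - 2)*(y + 2)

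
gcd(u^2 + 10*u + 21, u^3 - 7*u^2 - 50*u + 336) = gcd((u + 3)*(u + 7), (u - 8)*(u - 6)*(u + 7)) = u + 7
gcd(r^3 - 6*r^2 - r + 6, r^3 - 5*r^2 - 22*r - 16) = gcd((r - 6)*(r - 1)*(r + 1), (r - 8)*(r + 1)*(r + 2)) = r + 1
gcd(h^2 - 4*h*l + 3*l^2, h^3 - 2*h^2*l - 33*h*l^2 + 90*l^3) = h - 3*l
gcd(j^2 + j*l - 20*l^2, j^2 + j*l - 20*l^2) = j^2 + j*l - 20*l^2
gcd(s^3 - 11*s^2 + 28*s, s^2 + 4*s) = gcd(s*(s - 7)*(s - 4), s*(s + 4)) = s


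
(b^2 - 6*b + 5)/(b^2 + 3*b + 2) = (b^2 - 6*b + 5)/(b^2 + 3*b + 2)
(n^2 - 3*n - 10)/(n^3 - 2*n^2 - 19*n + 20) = (n + 2)/(n^2 + 3*n - 4)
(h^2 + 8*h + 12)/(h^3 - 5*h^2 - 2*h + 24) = (h + 6)/(h^2 - 7*h + 12)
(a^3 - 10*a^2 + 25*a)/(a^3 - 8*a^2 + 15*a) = (a - 5)/(a - 3)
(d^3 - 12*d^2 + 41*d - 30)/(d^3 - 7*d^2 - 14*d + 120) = (d - 1)/(d + 4)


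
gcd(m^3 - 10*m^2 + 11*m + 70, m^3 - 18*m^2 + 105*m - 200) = m - 5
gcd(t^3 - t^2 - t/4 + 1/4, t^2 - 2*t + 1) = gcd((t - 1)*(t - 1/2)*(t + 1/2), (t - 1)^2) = t - 1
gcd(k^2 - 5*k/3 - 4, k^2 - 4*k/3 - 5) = k - 3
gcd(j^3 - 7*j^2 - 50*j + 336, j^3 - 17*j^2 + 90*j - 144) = j^2 - 14*j + 48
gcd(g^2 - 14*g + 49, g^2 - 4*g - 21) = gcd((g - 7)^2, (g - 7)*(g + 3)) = g - 7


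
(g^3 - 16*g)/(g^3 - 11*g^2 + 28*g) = (g + 4)/(g - 7)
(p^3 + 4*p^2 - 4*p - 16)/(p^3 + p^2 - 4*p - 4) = (p + 4)/(p + 1)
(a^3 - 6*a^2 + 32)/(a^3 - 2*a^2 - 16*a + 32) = (a^2 - 2*a - 8)/(a^2 + 2*a - 8)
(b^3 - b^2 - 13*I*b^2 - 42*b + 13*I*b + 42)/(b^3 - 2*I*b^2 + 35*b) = (b^2 - b*(1 + 6*I) + 6*I)/(b*(b + 5*I))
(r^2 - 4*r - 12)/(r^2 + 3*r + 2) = (r - 6)/(r + 1)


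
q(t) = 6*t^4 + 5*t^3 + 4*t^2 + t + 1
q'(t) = 24*t^3 + 15*t^2 + 8*t + 1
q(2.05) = 168.90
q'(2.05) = 287.20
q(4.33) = 2595.37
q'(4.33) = 2265.26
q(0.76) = 8.27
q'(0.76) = 26.28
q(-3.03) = 401.34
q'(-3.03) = -553.16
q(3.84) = 1651.53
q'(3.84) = 1611.86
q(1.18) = 27.60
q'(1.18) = 70.76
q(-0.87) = 3.30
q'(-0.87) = -10.41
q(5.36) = 5843.57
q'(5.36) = 4170.60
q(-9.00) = 36037.00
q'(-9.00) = -16352.00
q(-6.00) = 6835.00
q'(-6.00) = -4691.00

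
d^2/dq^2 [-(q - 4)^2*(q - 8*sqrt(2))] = -6*q + 16 + 16*sqrt(2)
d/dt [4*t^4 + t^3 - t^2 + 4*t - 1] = 16*t^3 + 3*t^2 - 2*t + 4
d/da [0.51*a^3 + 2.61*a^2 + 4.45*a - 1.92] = 1.53*a^2 + 5.22*a + 4.45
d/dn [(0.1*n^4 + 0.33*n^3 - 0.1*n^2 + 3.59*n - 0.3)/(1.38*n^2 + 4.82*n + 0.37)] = (0.276*n^5 + 1.9014*n^4 + 3.3292*n^3 - 5.0699*n^2 + 0.753999999999998*n + 2.7743)/(1.9044*n^4 + 13.3032*n^3 + 24.2536*n^2 + 3.5668*n + 0.1369)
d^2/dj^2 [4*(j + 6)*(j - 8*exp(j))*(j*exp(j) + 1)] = 4*j^3*exp(j) - 128*j^2*exp(2*j) + 48*j^2*exp(j) - 1024*j*exp(2*j) + 88*j*exp(j) - 832*exp(2*j) - 208*exp(j) + 8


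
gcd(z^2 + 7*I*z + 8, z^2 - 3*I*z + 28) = 1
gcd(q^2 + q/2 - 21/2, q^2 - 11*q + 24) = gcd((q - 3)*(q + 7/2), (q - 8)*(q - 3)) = q - 3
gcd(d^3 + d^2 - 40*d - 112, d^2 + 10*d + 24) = d + 4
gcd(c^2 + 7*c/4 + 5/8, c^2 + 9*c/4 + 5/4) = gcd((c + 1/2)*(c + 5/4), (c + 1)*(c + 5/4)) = c + 5/4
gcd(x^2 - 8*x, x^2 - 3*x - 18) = 1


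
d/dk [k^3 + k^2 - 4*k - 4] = 3*k^2 + 2*k - 4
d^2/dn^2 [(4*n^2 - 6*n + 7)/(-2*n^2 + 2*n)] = (2*n^3 - 21*n^2 + 21*n - 7)/(n^3*(n^3 - 3*n^2 + 3*n - 1))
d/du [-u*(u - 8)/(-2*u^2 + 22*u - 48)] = -3/(2*u^2 - 12*u + 18)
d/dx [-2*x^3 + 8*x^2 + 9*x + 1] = -6*x^2 + 16*x + 9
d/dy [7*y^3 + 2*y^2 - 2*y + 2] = 21*y^2 + 4*y - 2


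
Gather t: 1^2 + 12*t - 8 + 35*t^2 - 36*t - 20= 35*t^2 - 24*t - 27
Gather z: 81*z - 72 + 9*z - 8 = 90*z - 80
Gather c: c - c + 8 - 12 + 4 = 0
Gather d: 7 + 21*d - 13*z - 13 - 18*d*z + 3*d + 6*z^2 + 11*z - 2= d*(24 - 18*z) + 6*z^2 - 2*z - 8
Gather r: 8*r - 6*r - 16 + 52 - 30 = 2*r + 6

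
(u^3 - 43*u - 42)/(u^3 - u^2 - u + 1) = (u^2 - u - 42)/(u^2 - 2*u + 1)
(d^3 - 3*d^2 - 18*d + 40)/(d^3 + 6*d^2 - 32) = (d - 5)/(d + 4)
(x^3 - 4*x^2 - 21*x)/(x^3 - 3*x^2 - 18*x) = (x - 7)/(x - 6)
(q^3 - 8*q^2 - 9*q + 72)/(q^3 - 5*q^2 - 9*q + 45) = (q - 8)/(q - 5)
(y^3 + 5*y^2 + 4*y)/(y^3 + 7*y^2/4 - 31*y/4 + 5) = 4*y*(y + 1)/(4*y^2 - 9*y + 5)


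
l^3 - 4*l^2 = l^2*(l - 4)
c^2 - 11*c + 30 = (c - 6)*(c - 5)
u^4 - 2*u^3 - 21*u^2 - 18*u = u*(u - 6)*(u + 1)*(u + 3)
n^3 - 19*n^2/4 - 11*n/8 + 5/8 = (n - 5)*(n - 1/4)*(n + 1/2)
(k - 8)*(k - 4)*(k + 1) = k^3 - 11*k^2 + 20*k + 32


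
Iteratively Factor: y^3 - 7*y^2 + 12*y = (y)*(y^2 - 7*y + 12) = y*(y - 3)*(y - 4)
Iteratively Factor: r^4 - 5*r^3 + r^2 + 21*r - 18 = (r - 3)*(r^3 - 2*r^2 - 5*r + 6) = (r - 3)*(r - 1)*(r^2 - r - 6) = (r - 3)^2*(r - 1)*(r + 2)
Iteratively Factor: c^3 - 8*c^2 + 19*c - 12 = (c - 4)*(c^2 - 4*c + 3) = (c - 4)*(c - 3)*(c - 1)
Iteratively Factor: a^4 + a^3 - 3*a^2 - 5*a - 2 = (a + 1)*(a^3 - 3*a - 2) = (a + 1)^2*(a^2 - a - 2) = (a - 2)*(a + 1)^2*(a + 1)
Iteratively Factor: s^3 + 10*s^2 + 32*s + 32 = (s + 4)*(s^2 + 6*s + 8) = (s + 4)^2*(s + 2)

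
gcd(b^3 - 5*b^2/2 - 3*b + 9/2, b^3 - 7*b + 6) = b - 1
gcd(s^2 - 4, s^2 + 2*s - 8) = s - 2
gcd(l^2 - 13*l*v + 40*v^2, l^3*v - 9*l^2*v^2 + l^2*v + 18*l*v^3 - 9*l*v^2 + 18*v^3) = 1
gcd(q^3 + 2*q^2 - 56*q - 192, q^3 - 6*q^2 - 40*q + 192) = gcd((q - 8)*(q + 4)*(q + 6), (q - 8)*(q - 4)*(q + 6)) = q^2 - 2*q - 48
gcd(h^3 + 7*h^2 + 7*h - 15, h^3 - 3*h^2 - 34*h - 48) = h + 3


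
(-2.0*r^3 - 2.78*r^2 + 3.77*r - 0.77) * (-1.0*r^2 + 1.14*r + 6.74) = 2.0*r^5 + 0.5*r^4 - 20.4192*r^3 - 13.6694*r^2 + 24.532*r - 5.1898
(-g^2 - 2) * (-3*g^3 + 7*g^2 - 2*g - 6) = 3*g^5 - 7*g^4 + 8*g^3 - 8*g^2 + 4*g + 12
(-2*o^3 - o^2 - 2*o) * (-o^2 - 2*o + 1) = 2*o^5 + 5*o^4 + 2*o^3 + 3*o^2 - 2*o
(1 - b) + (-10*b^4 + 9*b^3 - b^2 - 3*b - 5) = -10*b^4 + 9*b^3 - b^2 - 4*b - 4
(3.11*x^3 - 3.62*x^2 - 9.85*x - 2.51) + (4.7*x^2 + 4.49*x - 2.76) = 3.11*x^3 + 1.08*x^2 - 5.36*x - 5.27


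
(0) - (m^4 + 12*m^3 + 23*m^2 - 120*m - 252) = -m^4 - 12*m^3 - 23*m^2 + 120*m + 252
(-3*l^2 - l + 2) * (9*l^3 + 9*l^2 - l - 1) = -27*l^5 - 36*l^4 + 12*l^3 + 22*l^2 - l - 2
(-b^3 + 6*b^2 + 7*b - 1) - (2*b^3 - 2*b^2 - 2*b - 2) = -3*b^3 + 8*b^2 + 9*b + 1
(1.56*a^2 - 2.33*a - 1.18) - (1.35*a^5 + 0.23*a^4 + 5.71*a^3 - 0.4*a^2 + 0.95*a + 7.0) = -1.35*a^5 - 0.23*a^4 - 5.71*a^3 + 1.96*a^2 - 3.28*a - 8.18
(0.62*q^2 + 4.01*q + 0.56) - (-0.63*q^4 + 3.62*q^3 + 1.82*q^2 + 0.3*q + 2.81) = 0.63*q^4 - 3.62*q^3 - 1.2*q^2 + 3.71*q - 2.25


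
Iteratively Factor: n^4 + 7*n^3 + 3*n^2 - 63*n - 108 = (n + 3)*(n^3 + 4*n^2 - 9*n - 36) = (n - 3)*(n + 3)*(n^2 + 7*n + 12) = (n - 3)*(n + 3)*(n + 4)*(n + 3)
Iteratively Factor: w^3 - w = (w)*(w^2 - 1) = w*(w + 1)*(w - 1)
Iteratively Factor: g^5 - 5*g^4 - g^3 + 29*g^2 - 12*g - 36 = (g - 3)*(g^4 - 2*g^3 - 7*g^2 + 8*g + 12) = (g - 3)*(g + 1)*(g^3 - 3*g^2 - 4*g + 12) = (g - 3)^2*(g + 1)*(g^2 - 4) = (g - 3)^2*(g + 1)*(g + 2)*(g - 2)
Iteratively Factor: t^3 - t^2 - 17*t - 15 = (t + 3)*(t^2 - 4*t - 5) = (t - 5)*(t + 3)*(t + 1)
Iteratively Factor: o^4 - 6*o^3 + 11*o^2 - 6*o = (o - 3)*(o^3 - 3*o^2 + 2*o) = (o - 3)*(o - 1)*(o^2 - 2*o) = o*(o - 3)*(o - 1)*(o - 2)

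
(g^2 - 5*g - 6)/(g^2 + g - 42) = (g + 1)/(g + 7)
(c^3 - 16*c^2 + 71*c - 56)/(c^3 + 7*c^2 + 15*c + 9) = (c^3 - 16*c^2 + 71*c - 56)/(c^3 + 7*c^2 + 15*c + 9)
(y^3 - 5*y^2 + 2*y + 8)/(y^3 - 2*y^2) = 1 - 3/y - 4/y^2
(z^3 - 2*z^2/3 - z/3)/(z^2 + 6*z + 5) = z*(3*z^2 - 2*z - 1)/(3*(z^2 + 6*z + 5))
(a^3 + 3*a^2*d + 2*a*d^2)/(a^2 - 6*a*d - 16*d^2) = a*(a + d)/(a - 8*d)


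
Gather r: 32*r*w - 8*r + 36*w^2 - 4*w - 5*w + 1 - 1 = r*(32*w - 8) + 36*w^2 - 9*w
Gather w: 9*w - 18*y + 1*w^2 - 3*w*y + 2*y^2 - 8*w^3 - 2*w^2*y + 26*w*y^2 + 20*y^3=-8*w^3 + w^2*(1 - 2*y) + w*(26*y^2 - 3*y + 9) + 20*y^3 + 2*y^2 - 18*y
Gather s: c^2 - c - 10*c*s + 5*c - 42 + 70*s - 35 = c^2 + 4*c + s*(70 - 10*c) - 77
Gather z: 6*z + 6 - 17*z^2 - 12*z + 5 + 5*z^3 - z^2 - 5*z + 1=5*z^3 - 18*z^2 - 11*z + 12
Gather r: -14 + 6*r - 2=6*r - 16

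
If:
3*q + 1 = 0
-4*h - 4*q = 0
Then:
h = 1/3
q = -1/3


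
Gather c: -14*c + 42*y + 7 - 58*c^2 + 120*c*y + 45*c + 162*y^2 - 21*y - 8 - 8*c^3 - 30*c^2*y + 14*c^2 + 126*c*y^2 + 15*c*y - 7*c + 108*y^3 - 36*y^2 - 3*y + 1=-8*c^3 + c^2*(-30*y - 44) + c*(126*y^2 + 135*y + 24) + 108*y^3 + 126*y^2 + 18*y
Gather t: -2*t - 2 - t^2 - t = -t^2 - 3*t - 2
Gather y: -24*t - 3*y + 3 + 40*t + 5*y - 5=16*t + 2*y - 2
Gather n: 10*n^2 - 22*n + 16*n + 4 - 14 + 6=10*n^2 - 6*n - 4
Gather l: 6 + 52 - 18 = 40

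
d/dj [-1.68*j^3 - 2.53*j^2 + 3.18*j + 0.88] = -5.04*j^2 - 5.06*j + 3.18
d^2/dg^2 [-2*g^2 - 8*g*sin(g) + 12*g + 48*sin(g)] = 8*g*sin(g) - 48*sin(g) - 16*cos(g) - 4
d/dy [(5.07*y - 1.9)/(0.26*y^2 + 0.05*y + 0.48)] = (-1.3182*y^2 + 0.988*y + 2.5286)/(0.0676*y^4 + 0.026*y^3 + 0.2521*y^2 + 0.048*y + 0.2304)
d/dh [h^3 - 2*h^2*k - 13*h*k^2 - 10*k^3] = 3*h^2 - 4*h*k - 13*k^2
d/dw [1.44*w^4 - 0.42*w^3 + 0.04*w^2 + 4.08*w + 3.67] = 5.76*w^3 - 1.26*w^2 + 0.08*w + 4.08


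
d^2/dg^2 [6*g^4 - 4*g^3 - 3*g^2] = 72*g^2 - 24*g - 6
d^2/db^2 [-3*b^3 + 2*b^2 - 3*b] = 4 - 18*b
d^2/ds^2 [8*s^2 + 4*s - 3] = 16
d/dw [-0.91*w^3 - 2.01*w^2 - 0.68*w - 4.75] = -2.73*w^2 - 4.02*w - 0.68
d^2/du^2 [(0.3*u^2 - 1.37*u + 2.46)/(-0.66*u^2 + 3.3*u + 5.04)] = (-2.22044604925031e-16*u^4 - 0.113256000000002*u^3 - 12.416976*u^2 + 59.490288*u - 130.757328)/(0.287496*u^6 - 4.31244*u^5 + 14.975928*u^4 + 29.92572*u^3 - 114.361632*u^2 - 251.47584*u - 128.024064)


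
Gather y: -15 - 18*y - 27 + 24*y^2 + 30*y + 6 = 24*y^2 + 12*y - 36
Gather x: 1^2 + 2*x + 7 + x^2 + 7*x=x^2 + 9*x + 8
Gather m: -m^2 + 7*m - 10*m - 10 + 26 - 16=-m^2 - 3*m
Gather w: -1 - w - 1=-w - 2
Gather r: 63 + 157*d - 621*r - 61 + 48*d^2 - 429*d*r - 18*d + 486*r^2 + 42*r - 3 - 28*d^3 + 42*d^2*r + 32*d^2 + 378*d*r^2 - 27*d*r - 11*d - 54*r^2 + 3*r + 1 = -28*d^3 + 80*d^2 + 128*d + r^2*(378*d + 432) + r*(42*d^2 - 456*d - 576)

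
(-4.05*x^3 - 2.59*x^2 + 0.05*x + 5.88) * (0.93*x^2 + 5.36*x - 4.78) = -3.7665*x^5 - 24.1167*x^4 + 5.5231*x^3 + 18.1166*x^2 + 31.2778*x - 28.1064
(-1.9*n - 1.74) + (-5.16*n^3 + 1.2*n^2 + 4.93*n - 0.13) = -5.16*n^3 + 1.2*n^2 + 3.03*n - 1.87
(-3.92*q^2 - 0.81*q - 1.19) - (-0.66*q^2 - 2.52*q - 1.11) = -3.26*q^2 + 1.71*q - 0.0799999999999998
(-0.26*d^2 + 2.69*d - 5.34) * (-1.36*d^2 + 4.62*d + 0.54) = 0.3536*d^4 - 4.8596*d^3 + 19.5498*d^2 - 23.2182*d - 2.8836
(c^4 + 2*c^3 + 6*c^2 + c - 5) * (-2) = -2*c^4 - 4*c^3 - 12*c^2 - 2*c + 10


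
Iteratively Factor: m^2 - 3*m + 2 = (m - 1)*(m - 2)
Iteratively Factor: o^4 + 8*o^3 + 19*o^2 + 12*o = (o + 4)*(o^3 + 4*o^2 + 3*o) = o*(o + 4)*(o^2 + 4*o + 3) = o*(o + 1)*(o + 4)*(o + 3)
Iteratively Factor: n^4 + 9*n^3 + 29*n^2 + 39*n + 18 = (n + 3)*(n^3 + 6*n^2 + 11*n + 6) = (n + 1)*(n + 3)*(n^2 + 5*n + 6) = (n + 1)*(n + 2)*(n + 3)*(n + 3)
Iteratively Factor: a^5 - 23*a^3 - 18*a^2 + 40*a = (a)*(a^4 - 23*a^2 - 18*a + 40) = a*(a - 1)*(a^3 + a^2 - 22*a - 40) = a*(a - 1)*(a + 4)*(a^2 - 3*a - 10) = a*(a - 1)*(a + 2)*(a + 4)*(a - 5)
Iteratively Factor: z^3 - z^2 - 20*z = (z + 4)*(z^2 - 5*z) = (z - 5)*(z + 4)*(z)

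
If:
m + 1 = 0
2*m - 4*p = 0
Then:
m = -1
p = -1/2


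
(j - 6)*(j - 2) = j^2 - 8*j + 12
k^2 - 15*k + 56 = (k - 8)*(k - 7)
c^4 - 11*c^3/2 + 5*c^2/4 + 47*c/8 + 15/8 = (c - 5)*(c - 3/2)*(c + 1/2)^2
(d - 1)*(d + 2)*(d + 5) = d^3 + 6*d^2 + 3*d - 10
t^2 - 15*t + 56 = (t - 8)*(t - 7)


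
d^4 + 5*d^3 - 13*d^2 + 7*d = d*(d - 1)^2*(d + 7)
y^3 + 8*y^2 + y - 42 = (y - 2)*(y + 3)*(y + 7)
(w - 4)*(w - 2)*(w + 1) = w^3 - 5*w^2 + 2*w + 8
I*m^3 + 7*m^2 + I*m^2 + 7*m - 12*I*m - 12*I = (m - 4*I)*(m - 3*I)*(I*m + I)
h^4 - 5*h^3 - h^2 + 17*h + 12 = (h - 4)*(h - 3)*(h + 1)^2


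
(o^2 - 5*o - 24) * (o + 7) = o^3 + 2*o^2 - 59*o - 168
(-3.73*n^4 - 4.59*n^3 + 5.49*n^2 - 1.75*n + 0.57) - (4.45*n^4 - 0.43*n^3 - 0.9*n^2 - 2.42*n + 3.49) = -8.18*n^4 - 4.16*n^3 + 6.39*n^2 + 0.67*n - 2.92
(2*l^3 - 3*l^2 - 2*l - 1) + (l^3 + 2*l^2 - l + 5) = 3*l^3 - l^2 - 3*l + 4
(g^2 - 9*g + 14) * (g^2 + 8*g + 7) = g^4 - g^3 - 51*g^2 + 49*g + 98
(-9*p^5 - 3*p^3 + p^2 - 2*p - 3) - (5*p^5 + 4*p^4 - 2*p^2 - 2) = -14*p^5 - 4*p^4 - 3*p^3 + 3*p^2 - 2*p - 1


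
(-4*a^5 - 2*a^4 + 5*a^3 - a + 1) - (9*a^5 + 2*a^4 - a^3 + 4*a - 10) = -13*a^5 - 4*a^4 + 6*a^3 - 5*a + 11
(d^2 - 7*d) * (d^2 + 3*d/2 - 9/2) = d^4 - 11*d^3/2 - 15*d^2 + 63*d/2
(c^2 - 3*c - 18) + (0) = c^2 - 3*c - 18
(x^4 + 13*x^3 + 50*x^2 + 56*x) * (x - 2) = x^5 + 11*x^4 + 24*x^3 - 44*x^2 - 112*x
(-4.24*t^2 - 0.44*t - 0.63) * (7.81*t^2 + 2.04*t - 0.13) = -33.1144*t^4 - 12.086*t^3 - 5.2667*t^2 - 1.228*t + 0.0819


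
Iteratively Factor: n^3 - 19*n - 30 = (n - 5)*(n^2 + 5*n + 6) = (n - 5)*(n + 2)*(n + 3)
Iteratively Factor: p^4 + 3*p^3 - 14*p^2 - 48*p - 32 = (p + 1)*(p^3 + 2*p^2 - 16*p - 32) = (p + 1)*(p + 2)*(p^2 - 16) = (p + 1)*(p + 2)*(p + 4)*(p - 4)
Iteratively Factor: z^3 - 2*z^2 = (z - 2)*(z^2) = z*(z - 2)*(z)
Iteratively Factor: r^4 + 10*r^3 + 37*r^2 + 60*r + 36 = (r + 3)*(r^3 + 7*r^2 + 16*r + 12) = (r + 3)^2*(r^2 + 4*r + 4) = (r + 2)*(r + 3)^2*(r + 2)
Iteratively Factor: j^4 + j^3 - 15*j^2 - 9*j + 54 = (j - 2)*(j^3 + 3*j^2 - 9*j - 27) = (j - 2)*(j + 3)*(j^2 - 9) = (j - 2)*(j + 3)^2*(j - 3)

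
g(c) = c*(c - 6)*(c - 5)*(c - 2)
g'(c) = c*(c - 6)*(c - 5) + c*(c - 6)*(c - 2) + c*(c - 5)*(c - 2) + (c - 6)*(c - 5)*(c - 2) = 4*c^3 - 39*c^2 + 104*c - 60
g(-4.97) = 3788.71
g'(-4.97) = -2031.27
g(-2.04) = 466.49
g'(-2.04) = -468.42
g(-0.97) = 119.88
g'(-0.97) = -201.23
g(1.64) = -8.65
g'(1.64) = 23.31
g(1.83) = -4.11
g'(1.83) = 24.23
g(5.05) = -0.73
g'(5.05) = -14.25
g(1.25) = -16.70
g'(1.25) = 16.88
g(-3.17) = 1227.84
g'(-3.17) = -909.01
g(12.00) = 5040.00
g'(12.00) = 2484.00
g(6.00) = 0.00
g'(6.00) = 24.00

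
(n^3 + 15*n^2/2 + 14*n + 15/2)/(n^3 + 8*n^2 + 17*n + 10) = (n + 3/2)/(n + 2)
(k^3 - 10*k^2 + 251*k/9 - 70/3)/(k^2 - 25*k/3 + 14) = k - 5/3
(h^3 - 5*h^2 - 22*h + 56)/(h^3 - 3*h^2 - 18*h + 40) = (h - 7)/(h - 5)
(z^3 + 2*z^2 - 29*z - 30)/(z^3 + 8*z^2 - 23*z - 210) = (z + 1)/(z + 7)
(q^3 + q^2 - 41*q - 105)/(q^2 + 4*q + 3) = (q^2 - 2*q - 35)/(q + 1)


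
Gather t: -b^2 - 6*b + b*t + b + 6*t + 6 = -b^2 - 5*b + t*(b + 6) + 6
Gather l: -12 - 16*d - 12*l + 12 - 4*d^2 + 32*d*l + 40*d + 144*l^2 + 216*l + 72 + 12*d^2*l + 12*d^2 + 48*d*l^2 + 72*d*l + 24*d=8*d^2 + 48*d + l^2*(48*d + 144) + l*(12*d^2 + 104*d + 204) + 72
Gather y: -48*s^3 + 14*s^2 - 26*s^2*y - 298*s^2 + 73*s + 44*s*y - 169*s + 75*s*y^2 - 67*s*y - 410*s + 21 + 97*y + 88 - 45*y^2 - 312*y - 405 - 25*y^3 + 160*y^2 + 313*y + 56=-48*s^3 - 284*s^2 - 506*s - 25*y^3 + y^2*(75*s + 115) + y*(-26*s^2 - 23*s + 98) - 240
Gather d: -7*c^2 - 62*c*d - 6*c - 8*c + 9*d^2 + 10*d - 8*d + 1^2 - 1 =-7*c^2 - 14*c + 9*d^2 + d*(2 - 62*c)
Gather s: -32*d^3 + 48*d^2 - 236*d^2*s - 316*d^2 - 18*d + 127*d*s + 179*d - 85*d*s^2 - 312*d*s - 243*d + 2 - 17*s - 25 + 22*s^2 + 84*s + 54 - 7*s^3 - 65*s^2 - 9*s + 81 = -32*d^3 - 268*d^2 - 82*d - 7*s^3 + s^2*(-85*d - 43) + s*(-236*d^2 - 185*d + 58) + 112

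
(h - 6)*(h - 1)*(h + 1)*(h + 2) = h^4 - 4*h^3 - 13*h^2 + 4*h + 12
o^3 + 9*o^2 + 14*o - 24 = (o - 1)*(o + 4)*(o + 6)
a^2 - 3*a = a*(a - 3)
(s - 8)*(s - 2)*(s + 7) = s^3 - 3*s^2 - 54*s + 112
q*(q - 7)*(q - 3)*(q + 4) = q^4 - 6*q^3 - 19*q^2 + 84*q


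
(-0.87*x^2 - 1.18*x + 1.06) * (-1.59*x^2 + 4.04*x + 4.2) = 1.3833*x^4 - 1.6386*x^3 - 10.1066*x^2 - 0.6736*x + 4.452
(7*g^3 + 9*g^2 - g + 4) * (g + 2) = 7*g^4 + 23*g^3 + 17*g^2 + 2*g + 8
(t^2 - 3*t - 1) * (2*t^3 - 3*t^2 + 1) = 2*t^5 - 9*t^4 + 7*t^3 + 4*t^2 - 3*t - 1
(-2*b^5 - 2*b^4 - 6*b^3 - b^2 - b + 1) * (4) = -8*b^5 - 8*b^4 - 24*b^3 - 4*b^2 - 4*b + 4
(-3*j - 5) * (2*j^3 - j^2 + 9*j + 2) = -6*j^4 - 7*j^3 - 22*j^2 - 51*j - 10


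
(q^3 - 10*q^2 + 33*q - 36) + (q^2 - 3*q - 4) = q^3 - 9*q^2 + 30*q - 40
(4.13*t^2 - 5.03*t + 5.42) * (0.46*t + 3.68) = 1.8998*t^3 + 12.8846*t^2 - 16.0172*t + 19.9456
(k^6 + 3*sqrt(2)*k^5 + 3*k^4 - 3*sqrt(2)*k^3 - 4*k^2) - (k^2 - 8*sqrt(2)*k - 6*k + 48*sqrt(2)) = k^6 + 3*sqrt(2)*k^5 + 3*k^4 - 3*sqrt(2)*k^3 - 5*k^2 + 6*k + 8*sqrt(2)*k - 48*sqrt(2)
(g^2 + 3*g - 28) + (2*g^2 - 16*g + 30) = 3*g^2 - 13*g + 2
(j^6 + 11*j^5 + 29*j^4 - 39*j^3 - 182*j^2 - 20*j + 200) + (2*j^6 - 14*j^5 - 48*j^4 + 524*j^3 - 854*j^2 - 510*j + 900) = 3*j^6 - 3*j^5 - 19*j^4 + 485*j^3 - 1036*j^2 - 530*j + 1100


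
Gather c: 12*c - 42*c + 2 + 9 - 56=-30*c - 45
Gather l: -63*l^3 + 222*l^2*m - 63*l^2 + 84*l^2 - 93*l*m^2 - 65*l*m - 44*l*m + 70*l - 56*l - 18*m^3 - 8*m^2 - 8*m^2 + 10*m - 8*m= -63*l^3 + l^2*(222*m + 21) + l*(-93*m^2 - 109*m + 14) - 18*m^3 - 16*m^2 + 2*m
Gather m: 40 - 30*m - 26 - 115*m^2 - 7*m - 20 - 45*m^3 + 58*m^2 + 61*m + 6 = -45*m^3 - 57*m^2 + 24*m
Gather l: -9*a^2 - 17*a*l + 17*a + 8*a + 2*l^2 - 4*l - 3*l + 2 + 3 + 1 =-9*a^2 + 25*a + 2*l^2 + l*(-17*a - 7) + 6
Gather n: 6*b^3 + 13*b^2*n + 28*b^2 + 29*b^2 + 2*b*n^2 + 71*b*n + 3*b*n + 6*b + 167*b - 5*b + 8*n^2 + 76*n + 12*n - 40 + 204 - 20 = 6*b^3 + 57*b^2 + 168*b + n^2*(2*b + 8) + n*(13*b^2 + 74*b + 88) + 144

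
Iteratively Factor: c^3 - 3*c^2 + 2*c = (c)*(c^2 - 3*c + 2) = c*(c - 1)*(c - 2)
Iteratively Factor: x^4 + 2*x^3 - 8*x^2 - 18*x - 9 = (x + 1)*(x^3 + x^2 - 9*x - 9) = (x + 1)*(x + 3)*(x^2 - 2*x - 3) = (x + 1)^2*(x + 3)*(x - 3)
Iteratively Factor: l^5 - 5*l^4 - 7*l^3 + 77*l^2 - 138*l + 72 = (l + 4)*(l^4 - 9*l^3 + 29*l^2 - 39*l + 18) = (l - 3)*(l + 4)*(l^3 - 6*l^2 + 11*l - 6) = (l - 3)*(l - 1)*(l + 4)*(l^2 - 5*l + 6) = (l - 3)*(l - 2)*(l - 1)*(l + 4)*(l - 3)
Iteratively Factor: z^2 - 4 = (z + 2)*(z - 2)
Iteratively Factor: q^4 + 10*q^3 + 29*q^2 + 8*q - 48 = (q + 4)*(q^3 + 6*q^2 + 5*q - 12) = (q + 4)^2*(q^2 + 2*q - 3) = (q - 1)*(q + 4)^2*(q + 3)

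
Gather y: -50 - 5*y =-5*y - 50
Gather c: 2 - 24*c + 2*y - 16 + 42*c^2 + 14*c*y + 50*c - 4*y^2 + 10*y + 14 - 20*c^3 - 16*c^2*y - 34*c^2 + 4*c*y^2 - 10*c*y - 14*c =-20*c^3 + c^2*(8 - 16*y) + c*(4*y^2 + 4*y + 12) - 4*y^2 + 12*y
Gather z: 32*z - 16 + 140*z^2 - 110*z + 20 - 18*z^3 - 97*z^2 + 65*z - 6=-18*z^3 + 43*z^2 - 13*z - 2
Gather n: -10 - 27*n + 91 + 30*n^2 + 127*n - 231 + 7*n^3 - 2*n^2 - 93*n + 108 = 7*n^3 + 28*n^2 + 7*n - 42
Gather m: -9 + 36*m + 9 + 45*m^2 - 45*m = 45*m^2 - 9*m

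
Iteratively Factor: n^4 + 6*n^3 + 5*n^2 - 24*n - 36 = (n + 3)*(n^3 + 3*n^2 - 4*n - 12) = (n - 2)*(n + 3)*(n^2 + 5*n + 6) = (n - 2)*(n + 3)^2*(n + 2)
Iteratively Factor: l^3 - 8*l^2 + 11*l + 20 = (l - 4)*(l^2 - 4*l - 5) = (l - 4)*(l + 1)*(l - 5)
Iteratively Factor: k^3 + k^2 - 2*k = (k + 2)*(k^2 - k) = k*(k + 2)*(k - 1)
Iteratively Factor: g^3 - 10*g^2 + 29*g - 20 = (g - 5)*(g^2 - 5*g + 4) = (g - 5)*(g - 4)*(g - 1)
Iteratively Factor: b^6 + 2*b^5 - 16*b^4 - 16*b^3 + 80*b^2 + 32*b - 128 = (b + 2)*(b^5 - 16*b^3 + 16*b^2 + 48*b - 64) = (b - 2)*(b + 2)*(b^4 + 2*b^3 - 12*b^2 - 8*b + 32) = (b - 2)*(b + 2)*(b + 4)*(b^3 - 2*b^2 - 4*b + 8) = (b - 2)^2*(b + 2)*(b + 4)*(b^2 - 4) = (b - 2)^3*(b + 2)*(b + 4)*(b + 2)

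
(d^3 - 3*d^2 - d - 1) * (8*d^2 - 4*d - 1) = 8*d^5 - 28*d^4 + 3*d^3 - d^2 + 5*d + 1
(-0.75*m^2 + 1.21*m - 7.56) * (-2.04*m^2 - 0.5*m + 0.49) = 1.53*m^4 - 2.0934*m^3 + 14.4499*m^2 + 4.3729*m - 3.7044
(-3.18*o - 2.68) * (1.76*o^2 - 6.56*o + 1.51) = -5.5968*o^3 + 16.144*o^2 + 12.779*o - 4.0468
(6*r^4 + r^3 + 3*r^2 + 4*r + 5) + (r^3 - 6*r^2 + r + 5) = 6*r^4 + 2*r^3 - 3*r^2 + 5*r + 10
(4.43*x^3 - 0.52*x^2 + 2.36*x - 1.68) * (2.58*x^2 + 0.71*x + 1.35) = 11.4294*x^5 + 1.8037*x^4 + 11.7001*x^3 - 3.3608*x^2 + 1.9932*x - 2.268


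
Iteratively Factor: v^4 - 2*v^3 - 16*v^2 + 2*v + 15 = (v - 1)*(v^3 - v^2 - 17*v - 15) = (v - 1)*(v + 3)*(v^2 - 4*v - 5) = (v - 1)*(v + 1)*(v + 3)*(v - 5)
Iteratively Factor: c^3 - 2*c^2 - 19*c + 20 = (c - 5)*(c^2 + 3*c - 4) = (c - 5)*(c - 1)*(c + 4)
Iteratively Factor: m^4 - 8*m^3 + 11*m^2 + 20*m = (m)*(m^3 - 8*m^2 + 11*m + 20) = m*(m + 1)*(m^2 - 9*m + 20) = m*(m - 5)*(m + 1)*(m - 4)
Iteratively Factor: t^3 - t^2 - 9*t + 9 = (t + 3)*(t^2 - 4*t + 3) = (t - 3)*(t + 3)*(t - 1)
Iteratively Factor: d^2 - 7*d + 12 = (d - 4)*(d - 3)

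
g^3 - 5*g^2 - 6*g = g*(g - 6)*(g + 1)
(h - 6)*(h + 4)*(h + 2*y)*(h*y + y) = h^4*y + 2*h^3*y^2 - h^3*y - 2*h^2*y^2 - 26*h^2*y - 52*h*y^2 - 24*h*y - 48*y^2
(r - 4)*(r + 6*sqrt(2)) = r^2 - 4*r + 6*sqrt(2)*r - 24*sqrt(2)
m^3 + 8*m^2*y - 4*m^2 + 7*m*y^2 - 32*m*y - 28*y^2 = (m - 4)*(m + y)*(m + 7*y)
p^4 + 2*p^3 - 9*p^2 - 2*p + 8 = (p - 2)*(p - 1)*(p + 1)*(p + 4)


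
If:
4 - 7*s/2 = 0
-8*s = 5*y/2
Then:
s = 8/7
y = -128/35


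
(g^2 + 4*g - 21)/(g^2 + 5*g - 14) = (g - 3)/(g - 2)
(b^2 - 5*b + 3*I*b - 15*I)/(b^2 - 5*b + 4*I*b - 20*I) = (b + 3*I)/(b + 4*I)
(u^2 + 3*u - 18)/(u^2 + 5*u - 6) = (u - 3)/(u - 1)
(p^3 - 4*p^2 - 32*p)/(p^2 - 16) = p*(p - 8)/(p - 4)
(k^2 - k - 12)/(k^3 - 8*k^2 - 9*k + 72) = (k - 4)/(k^2 - 11*k + 24)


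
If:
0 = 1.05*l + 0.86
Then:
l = -0.82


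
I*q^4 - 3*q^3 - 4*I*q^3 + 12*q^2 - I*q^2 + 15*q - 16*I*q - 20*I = (q - 5)*(q - I)*(q + 4*I)*(I*q + I)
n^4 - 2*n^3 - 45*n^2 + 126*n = n*(n - 6)*(n - 3)*(n + 7)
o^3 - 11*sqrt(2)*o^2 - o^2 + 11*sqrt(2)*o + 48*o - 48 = (o - 1)*(o - 8*sqrt(2))*(o - 3*sqrt(2))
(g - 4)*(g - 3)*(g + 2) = g^3 - 5*g^2 - 2*g + 24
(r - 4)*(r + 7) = r^2 + 3*r - 28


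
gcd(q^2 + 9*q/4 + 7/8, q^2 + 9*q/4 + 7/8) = q^2 + 9*q/4 + 7/8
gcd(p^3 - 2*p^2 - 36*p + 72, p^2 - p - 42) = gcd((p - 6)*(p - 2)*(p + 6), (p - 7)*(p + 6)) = p + 6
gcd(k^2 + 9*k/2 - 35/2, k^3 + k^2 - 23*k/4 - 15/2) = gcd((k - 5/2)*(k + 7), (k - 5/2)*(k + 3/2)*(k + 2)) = k - 5/2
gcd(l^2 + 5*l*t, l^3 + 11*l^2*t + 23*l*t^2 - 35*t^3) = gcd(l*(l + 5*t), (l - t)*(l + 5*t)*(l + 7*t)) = l + 5*t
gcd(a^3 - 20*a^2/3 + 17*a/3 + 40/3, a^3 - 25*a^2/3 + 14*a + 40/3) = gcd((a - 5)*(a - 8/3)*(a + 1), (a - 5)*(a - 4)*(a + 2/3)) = a - 5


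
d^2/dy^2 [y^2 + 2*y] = 2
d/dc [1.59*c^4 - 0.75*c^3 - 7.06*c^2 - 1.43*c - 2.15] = 6.36*c^3 - 2.25*c^2 - 14.12*c - 1.43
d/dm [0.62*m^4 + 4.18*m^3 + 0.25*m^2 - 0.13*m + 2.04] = 2.48*m^3 + 12.54*m^2 + 0.5*m - 0.13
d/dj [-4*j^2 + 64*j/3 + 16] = 64/3 - 8*j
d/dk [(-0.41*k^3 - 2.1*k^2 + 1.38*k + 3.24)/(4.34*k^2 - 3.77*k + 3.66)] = (-1.7794*k^4 + 3.0914*k^3 - 2.574*k^2 - 43.4952*k + 17.2656)/(18.8356*k^4 - 32.7236*k^3 + 45.9817*k^2 - 27.5964*k + 13.3956)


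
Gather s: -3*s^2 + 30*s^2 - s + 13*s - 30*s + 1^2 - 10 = 27*s^2 - 18*s - 9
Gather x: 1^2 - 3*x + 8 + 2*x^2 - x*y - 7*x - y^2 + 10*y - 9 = 2*x^2 + x*(-y - 10) - y^2 + 10*y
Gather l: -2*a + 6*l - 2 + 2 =-2*a + 6*l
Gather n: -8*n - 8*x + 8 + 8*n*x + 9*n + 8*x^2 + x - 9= n*(8*x + 1) + 8*x^2 - 7*x - 1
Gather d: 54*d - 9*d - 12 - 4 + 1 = 45*d - 15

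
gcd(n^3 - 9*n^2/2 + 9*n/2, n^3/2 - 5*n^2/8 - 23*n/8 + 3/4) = n - 3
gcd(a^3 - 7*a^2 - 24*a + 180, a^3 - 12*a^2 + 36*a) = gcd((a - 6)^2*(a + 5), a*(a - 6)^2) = a^2 - 12*a + 36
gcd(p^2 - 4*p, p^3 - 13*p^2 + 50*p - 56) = p - 4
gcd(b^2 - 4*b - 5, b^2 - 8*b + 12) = 1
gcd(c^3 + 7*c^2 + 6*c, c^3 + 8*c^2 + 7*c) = c^2 + c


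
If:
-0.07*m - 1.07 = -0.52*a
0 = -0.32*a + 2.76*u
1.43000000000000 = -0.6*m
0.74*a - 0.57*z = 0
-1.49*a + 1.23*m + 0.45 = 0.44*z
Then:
No Solution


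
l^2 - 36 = (l - 6)*(l + 6)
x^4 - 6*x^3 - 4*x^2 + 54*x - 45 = (x - 5)*(x - 3)*(x - 1)*(x + 3)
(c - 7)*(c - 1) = c^2 - 8*c + 7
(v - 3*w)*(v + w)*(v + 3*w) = v^3 + v^2*w - 9*v*w^2 - 9*w^3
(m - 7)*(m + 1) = m^2 - 6*m - 7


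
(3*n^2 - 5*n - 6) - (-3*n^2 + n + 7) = 6*n^2 - 6*n - 13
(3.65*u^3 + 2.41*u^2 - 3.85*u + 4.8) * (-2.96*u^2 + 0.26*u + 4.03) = -10.804*u^5 - 6.1846*u^4 + 26.7321*u^3 - 5.4967*u^2 - 14.2675*u + 19.344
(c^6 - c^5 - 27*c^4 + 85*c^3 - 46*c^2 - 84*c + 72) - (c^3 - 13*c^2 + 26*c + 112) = c^6 - c^5 - 27*c^4 + 84*c^3 - 33*c^2 - 110*c - 40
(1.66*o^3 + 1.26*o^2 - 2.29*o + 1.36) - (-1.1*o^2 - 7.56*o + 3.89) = 1.66*o^3 + 2.36*o^2 + 5.27*o - 2.53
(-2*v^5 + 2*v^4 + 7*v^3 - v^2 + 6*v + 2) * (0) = 0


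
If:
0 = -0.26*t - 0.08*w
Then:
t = -0.307692307692308*w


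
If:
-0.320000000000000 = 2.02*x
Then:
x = -0.16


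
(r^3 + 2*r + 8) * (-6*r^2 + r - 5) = -6*r^5 + r^4 - 17*r^3 - 46*r^2 - 2*r - 40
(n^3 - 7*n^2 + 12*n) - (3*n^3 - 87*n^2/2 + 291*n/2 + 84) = -2*n^3 + 73*n^2/2 - 267*n/2 - 84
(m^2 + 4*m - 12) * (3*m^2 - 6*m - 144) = 3*m^4 + 6*m^3 - 204*m^2 - 504*m + 1728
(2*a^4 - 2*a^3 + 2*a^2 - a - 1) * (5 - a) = -2*a^5 + 12*a^4 - 12*a^3 + 11*a^2 - 4*a - 5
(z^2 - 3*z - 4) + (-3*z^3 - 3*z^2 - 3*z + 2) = -3*z^3 - 2*z^2 - 6*z - 2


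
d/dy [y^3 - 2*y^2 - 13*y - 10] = 3*y^2 - 4*y - 13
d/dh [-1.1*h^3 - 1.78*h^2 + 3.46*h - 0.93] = -3.3*h^2 - 3.56*h + 3.46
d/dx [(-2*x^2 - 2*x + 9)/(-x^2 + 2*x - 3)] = 6*(-x^2 + 5*x - 2)/(x^4 - 4*x^3 + 10*x^2 - 12*x + 9)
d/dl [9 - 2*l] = -2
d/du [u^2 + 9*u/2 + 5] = 2*u + 9/2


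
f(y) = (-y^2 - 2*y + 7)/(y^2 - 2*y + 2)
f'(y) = (2 - 2*y)*(-y^2 - 2*y + 7)/(y^2 - 2*y + 2)^2 + (-2*y - 2)/(y^2 - 2*y + 2) = 2*(2*y^2 - 9*y + 5)/(y^4 - 4*y^3 + 8*y^2 - 8*y + 4)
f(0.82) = 4.54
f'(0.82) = -1.94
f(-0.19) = 3.04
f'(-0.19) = 2.32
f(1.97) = -0.42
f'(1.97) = -2.64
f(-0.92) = 1.71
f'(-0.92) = 1.36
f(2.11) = -0.75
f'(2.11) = -2.04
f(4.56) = -1.68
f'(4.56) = 0.06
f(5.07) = -1.64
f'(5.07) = 0.07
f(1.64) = 0.73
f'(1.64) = -4.41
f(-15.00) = -0.73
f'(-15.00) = 0.02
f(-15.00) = -0.73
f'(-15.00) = 0.02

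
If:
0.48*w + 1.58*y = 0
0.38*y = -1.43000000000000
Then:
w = 12.39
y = -3.76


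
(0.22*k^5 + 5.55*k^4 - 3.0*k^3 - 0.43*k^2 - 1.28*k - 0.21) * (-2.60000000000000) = -0.572*k^5 - 14.43*k^4 + 7.8*k^3 + 1.118*k^2 + 3.328*k + 0.546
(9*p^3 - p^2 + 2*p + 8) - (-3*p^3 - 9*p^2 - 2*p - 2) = 12*p^3 + 8*p^2 + 4*p + 10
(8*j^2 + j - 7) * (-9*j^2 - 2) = -72*j^4 - 9*j^3 + 47*j^2 - 2*j + 14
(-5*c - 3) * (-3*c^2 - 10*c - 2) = 15*c^3 + 59*c^2 + 40*c + 6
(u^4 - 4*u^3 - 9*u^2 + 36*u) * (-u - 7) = -u^5 - 3*u^4 + 37*u^3 + 27*u^2 - 252*u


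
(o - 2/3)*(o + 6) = o^2 + 16*o/3 - 4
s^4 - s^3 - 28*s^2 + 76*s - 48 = (s - 4)*(s - 2)*(s - 1)*(s + 6)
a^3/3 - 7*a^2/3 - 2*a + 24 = (a/3 + 1)*(a - 6)*(a - 4)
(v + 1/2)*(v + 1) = v^2 + 3*v/2 + 1/2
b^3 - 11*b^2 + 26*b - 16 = (b - 8)*(b - 2)*(b - 1)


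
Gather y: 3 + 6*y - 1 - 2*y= 4*y + 2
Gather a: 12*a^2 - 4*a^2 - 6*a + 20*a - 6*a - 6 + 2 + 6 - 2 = 8*a^2 + 8*a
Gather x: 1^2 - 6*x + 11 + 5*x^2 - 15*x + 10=5*x^2 - 21*x + 22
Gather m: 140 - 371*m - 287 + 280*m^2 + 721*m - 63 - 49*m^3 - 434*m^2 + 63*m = -49*m^3 - 154*m^2 + 413*m - 210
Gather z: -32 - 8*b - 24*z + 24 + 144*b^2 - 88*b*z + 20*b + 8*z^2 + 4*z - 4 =144*b^2 + 12*b + 8*z^2 + z*(-88*b - 20) - 12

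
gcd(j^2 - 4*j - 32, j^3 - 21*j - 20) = j + 4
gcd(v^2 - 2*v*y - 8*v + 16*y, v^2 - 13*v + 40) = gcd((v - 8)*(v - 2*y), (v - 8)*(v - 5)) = v - 8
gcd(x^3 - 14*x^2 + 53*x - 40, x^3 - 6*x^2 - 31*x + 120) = x - 8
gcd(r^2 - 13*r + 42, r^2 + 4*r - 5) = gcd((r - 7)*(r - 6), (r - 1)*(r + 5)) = 1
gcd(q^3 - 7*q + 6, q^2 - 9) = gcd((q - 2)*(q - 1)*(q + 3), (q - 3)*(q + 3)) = q + 3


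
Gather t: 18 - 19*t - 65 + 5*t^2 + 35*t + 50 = 5*t^2 + 16*t + 3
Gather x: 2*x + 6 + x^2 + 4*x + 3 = x^2 + 6*x + 9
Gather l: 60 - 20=40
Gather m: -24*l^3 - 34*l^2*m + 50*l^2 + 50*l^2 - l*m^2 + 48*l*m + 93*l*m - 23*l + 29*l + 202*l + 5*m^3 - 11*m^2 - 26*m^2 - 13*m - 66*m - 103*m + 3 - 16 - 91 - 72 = -24*l^3 + 100*l^2 + 208*l + 5*m^3 + m^2*(-l - 37) + m*(-34*l^2 + 141*l - 182) - 176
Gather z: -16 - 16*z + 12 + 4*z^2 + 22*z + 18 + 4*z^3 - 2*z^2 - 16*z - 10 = 4*z^3 + 2*z^2 - 10*z + 4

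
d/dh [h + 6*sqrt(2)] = 1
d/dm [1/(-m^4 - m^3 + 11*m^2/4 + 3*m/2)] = 8*(8*m^3 + 6*m^2 - 11*m - 3)/(m^2*(4*m^3 + 4*m^2 - 11*m - 6)^2)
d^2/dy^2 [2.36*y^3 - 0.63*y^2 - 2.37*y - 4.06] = 14.16*y - 1.26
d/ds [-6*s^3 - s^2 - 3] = 2*s*(-9*s - 1)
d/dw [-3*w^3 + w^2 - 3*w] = -9*w^2 + 2*w - 3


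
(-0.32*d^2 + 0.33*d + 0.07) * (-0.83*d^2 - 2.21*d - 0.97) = 0.2656*d^4 + 0.4333*d^3 - 0.477*d^2 - 0.4748*d - 0.0679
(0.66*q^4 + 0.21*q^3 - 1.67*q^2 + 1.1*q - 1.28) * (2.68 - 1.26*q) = -0.8316*q^5 + 1.5042*q^4 + 2.667*q^3 - 5.8616*q^2 + 4.5608*q - 3.4304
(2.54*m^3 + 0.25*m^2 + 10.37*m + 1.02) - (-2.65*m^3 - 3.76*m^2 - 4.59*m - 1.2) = 5.19*m^3 + 4.01*m^2 + 14.96*m + 2.22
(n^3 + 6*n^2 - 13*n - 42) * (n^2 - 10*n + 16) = n^5 - 4*n^4 - 57*n^3 + 184*n^2 + 212*n - 672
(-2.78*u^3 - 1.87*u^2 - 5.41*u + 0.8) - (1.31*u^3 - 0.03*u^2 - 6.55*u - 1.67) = -4.09*u^3 - 1.84*u^2 + 1.14*u + 2.47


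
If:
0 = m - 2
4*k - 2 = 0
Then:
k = 1/2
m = 2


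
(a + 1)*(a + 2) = a^2 + 3*a + 2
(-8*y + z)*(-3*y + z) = 24*y^2 - 11*y*z + z^2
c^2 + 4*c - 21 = (c - 3)*(c + 7)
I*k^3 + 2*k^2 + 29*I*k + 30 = (k - 6*I)*(k + 5*I)*(I*k + 1)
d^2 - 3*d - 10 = (d - 5)*(d + 2)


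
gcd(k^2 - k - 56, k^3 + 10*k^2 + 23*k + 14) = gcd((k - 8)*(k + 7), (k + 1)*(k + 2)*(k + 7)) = k + 7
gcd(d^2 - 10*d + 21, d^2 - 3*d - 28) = d - 7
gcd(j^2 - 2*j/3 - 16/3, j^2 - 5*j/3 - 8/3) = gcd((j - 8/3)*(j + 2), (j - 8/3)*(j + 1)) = j - 8/3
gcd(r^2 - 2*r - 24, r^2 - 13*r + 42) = r - 6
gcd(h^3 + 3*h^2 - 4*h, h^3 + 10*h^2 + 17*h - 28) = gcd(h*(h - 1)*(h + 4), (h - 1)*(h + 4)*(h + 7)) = h^2 + 3*h - 4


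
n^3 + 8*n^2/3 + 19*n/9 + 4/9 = (n + 1/3)*(n + 1)*(n + 4/3)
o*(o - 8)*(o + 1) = o^3 - 7*o^2 - 8*o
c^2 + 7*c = c*(c + 7)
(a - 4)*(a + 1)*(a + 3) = a^3 - 13*a - 12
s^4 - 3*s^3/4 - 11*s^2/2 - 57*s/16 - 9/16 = (s - 3)*(s + 1/4)*(s + 1/2)*(s + 3/2)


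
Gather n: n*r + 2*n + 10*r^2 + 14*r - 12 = n*(r + 2) + 10*r^2 + 14*r - 12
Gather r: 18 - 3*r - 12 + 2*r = 6 - r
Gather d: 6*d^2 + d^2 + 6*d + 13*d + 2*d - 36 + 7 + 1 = 7*d^2 + 21*d - 28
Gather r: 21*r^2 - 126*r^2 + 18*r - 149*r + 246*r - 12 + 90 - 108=-105*r^2 + 115*r - 30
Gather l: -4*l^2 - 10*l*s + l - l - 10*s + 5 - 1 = -4*l^2 - 10*l*s - 10*s + 4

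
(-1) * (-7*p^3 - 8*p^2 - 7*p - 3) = 7*p^3 + 8*p^2 + 7*p + 3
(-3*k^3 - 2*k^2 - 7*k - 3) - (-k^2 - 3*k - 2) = -3*k^3 - k^2 - 4*k - 1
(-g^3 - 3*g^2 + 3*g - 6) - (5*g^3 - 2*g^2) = -6*g^3 - g^2 + 3*g - 6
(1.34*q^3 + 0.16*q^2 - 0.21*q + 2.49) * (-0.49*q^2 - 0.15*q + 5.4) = -0.6566*q^5 - 0.2794*q^4 + 7.3149*q^3 - 0.3246*q^2 - 1.5075*q + 13.446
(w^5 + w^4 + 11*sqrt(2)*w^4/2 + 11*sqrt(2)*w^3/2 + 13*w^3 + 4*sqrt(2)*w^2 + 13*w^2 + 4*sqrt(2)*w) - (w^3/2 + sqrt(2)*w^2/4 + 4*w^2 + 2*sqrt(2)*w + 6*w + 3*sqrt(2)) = w^5 + w^4 + 11*sqrt(2)*w^4/2 + 11*sqrt(2)*w^3/2 + 25*w^3/2 + 15*sqrt(2)*w^2/4 + 9*w^2 - 6*w + 2*sqrt(2)*w - 3*sqrt(2)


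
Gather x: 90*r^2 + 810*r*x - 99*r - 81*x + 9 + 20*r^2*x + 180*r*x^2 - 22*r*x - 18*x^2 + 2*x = 90*r^2 - 99*r + x^2*(180*r - 18) + x*(20*r^2 + 788*r - 79) + 9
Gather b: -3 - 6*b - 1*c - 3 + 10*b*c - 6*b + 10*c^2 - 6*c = b*(10*c - 12) + 10*c^2 - 7*c - 6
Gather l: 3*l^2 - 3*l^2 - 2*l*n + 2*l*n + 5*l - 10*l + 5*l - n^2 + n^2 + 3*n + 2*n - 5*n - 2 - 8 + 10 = 0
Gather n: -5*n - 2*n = -7*n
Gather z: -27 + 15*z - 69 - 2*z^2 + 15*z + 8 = -2*z^2 + 30*z - 88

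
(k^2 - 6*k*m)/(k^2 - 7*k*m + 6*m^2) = k/(k - m)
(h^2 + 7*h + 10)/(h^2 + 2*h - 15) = (h + 2)/(h - 3)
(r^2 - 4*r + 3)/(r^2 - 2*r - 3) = (r - 1)/(r + 1)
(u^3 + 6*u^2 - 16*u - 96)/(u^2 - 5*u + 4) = (u^2 + 10*u + 24)/(u - 1)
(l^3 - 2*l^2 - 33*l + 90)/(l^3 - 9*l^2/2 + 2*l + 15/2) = 2*(l^2 + l - 30)/(2*l^2 - 3*l - 5)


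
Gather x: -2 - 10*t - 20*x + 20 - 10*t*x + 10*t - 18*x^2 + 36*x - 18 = -18*x^2 + x*(16 - 10*t)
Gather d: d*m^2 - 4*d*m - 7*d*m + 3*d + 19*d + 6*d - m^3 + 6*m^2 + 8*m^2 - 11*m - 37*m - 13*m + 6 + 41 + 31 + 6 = d*(m^2 - 11*m + 28) - m^3 + 14*m^2 - 61*m + 84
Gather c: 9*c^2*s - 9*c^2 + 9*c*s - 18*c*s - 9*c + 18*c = c^2*(9*s - 9) + c*(9 - 9*s)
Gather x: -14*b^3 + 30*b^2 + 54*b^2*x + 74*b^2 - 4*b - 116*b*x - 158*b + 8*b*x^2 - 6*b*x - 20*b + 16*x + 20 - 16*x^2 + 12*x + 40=-14*b^3 + 104*b^2 - 182*b + x^2*(8*b - 16) + x*(54*b^2 - 122*b + 28) + 60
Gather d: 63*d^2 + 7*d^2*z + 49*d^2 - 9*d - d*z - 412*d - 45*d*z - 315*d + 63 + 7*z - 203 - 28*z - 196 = d^2*(7*z + 112) + d*(-46*z - 736) - 21*z - 336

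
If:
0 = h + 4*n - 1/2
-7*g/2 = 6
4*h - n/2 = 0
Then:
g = -12/7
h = 1/66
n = 4/33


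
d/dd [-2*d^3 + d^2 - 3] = 2*d*(1 - 3*d)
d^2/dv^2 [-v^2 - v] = -2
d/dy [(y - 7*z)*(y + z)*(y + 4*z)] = 3*y^2 - 4*y*z - 31*z^2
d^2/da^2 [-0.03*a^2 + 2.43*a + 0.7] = -0.0600000000000000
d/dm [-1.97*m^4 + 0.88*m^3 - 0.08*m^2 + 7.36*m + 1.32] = -7.88*m^3 + 2.64*m^2 - 0.16*m + 7.36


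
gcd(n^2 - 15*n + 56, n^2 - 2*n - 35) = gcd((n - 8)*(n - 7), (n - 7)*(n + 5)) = n - 7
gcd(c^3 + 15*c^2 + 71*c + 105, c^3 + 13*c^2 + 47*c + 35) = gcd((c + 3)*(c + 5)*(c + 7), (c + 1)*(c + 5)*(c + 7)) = c^2 + 12*c + 35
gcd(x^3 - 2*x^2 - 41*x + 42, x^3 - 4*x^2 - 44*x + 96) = x + 6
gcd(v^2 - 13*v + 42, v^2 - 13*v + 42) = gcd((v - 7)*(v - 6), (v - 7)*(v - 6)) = v^2 - 13*v + 42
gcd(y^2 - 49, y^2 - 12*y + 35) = y - 7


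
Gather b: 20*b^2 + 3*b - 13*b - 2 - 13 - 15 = 20*b^2 - 10*b - 30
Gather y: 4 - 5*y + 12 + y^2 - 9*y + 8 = y^2 - 14*y + 24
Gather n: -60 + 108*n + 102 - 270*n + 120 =162 - 162*n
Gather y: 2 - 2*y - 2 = -2*y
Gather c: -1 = -1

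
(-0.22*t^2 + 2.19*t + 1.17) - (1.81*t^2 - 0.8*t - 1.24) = -2.03*t^2 + 2.99*t + 2.41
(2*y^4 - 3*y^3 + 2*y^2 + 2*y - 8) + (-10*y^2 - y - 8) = 2*y^4 - 3*y^3 - 8*y^2 + y - 16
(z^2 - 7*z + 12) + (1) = z^2 - 7*z + 13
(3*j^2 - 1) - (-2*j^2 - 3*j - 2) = 5*j^2 + 3*j + 1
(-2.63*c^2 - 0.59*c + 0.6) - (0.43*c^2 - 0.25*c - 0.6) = -3.06*c^2 - 0.34*c + 1.2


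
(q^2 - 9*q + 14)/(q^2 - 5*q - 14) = (q - 2)/(q + 2)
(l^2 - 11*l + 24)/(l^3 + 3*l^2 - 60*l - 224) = (l - 3)/(l^2 + 11*l + 28)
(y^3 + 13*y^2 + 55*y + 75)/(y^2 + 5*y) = y + 8 + 15/y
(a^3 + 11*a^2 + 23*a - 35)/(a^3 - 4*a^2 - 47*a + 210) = (a^2 + 4*a - 5)/(a^2 - 11*a + 30)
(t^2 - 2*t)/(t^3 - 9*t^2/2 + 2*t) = 2*(t - 2)/(2*t^2 - 9*t + 4)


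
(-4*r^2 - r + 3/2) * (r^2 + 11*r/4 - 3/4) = -4*r^4 - 12*r^3 + 7*r^2/4 + 39*r/8 - 9/8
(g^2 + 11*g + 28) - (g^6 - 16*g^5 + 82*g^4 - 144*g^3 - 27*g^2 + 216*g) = -g^6 + 16*g^5 - 82*g^4 + 144*g^3 + 28*g^2 - 205*g + 28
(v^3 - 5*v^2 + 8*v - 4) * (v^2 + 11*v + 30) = v^5 + 6*v^4 - 17*v^3 - 66*v^2 + 196*v - 120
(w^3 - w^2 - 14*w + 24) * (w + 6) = w^4 + 5*w^3 - 20*w^2 - 60*w + 144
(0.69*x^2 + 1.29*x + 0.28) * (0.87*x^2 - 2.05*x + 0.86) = 0.6003*x^4 - 0.2922*x^3 - 1.8075*x^2 + 0.5354*x + 0.2408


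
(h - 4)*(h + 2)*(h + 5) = h^3 + 3*h^2 - 18*h - 40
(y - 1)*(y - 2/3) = y^2 - 5*y/3 + 2/3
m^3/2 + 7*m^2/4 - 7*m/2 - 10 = (m/2 + 1)*(m - 5/2)*(m + 4)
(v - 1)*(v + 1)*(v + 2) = v^3 + 2*v^2 - v - 2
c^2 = c^2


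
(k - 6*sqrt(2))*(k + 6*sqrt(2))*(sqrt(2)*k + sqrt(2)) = sqrt(2)*k^3 + sqrt(2)*k^2 - 72*sqrt(2)*k - 72*sqrt(2)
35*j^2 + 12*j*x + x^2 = (5*j + x)*(7*j + x)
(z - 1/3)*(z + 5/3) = z^2 + 4*z/3 - 5/9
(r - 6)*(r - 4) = r^2 - 10*r + 24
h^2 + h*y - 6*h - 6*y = (h - 6)*(h + y)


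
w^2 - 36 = (w - 6)*(w + 6)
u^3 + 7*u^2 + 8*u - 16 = (u - 1)*(u + 4)^2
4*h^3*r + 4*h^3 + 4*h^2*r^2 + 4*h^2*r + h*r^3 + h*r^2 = (2*h + r)^2*(h*r + h)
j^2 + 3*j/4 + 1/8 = (j + 1/4)*(j + 1/2)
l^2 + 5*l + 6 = (l + 2)*(l + 3)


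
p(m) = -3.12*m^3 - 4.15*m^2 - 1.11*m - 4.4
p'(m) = -9.36*m^2 - 8.3*m - 1.11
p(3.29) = -164.08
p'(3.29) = -129.73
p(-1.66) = 0.28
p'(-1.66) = -13.12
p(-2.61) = 25.70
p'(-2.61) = -43.21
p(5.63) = -698.97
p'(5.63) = -344.52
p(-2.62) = 26.13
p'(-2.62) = -43.61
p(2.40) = -74.10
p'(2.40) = -74.94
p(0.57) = -6.96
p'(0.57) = -8.88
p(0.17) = -4.72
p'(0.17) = -2.79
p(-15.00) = 9608.50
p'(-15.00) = -1982.61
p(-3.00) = 45.82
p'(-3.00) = -60.45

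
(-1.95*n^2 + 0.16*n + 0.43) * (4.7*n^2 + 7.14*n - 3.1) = -9.165*n^4 - 13.171*n^3 + 9.2084*n^2 + 2.5742*n - 1.333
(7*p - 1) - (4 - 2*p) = 9*p - 5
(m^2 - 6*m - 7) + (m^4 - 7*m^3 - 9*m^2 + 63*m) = m^4 - 7*m^3 - 8*m^2 + 57*m - 7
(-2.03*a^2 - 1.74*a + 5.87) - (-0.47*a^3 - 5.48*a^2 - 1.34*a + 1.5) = 0.47*a^3 + 3.45*a^2 - 0.4*a + 4.37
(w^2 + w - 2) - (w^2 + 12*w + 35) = -11*w - 37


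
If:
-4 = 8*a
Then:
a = -1/2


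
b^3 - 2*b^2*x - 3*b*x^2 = b*(b - 3*x)*(b + x)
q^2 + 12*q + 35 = (q + 5)*(q + 7)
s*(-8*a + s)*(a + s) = -8*a^2*s - 7*a*s^2 + s^3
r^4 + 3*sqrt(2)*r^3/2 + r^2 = r^2*(r + sqrt(2)/2)*(r + sqrt(2))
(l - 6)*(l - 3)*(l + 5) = l^3 - 4*l^2 - 27*l + 90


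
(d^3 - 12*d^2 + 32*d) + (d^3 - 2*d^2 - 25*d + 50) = 2*d^3 - 14*d^2 + 7*d + 50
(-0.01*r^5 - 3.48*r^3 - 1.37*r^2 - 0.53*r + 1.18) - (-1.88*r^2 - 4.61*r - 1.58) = -0.01*r^5 - 3.48*r^3 + 0.51*r^2 + 4.08*r + 2.76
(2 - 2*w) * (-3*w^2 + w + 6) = 6*w^3 - 8*w^2 - 10*w + 12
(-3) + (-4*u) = -4*u - 3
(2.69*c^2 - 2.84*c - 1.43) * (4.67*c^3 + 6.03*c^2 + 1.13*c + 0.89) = 12.5623*c^5 + 2.9579*c^4 - 20.7636*c^3 - 9.438*c^2 - 4.1435*c - 1.2727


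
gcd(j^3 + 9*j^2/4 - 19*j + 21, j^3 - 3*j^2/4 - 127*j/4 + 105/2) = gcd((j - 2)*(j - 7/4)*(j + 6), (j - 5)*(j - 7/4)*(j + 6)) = j^2 + 17*j/4 - 21/2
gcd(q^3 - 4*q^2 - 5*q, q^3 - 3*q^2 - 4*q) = q^2 + q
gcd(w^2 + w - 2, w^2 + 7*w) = 1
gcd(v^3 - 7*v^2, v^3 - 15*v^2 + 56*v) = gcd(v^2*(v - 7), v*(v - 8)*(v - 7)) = v^2 - 7*v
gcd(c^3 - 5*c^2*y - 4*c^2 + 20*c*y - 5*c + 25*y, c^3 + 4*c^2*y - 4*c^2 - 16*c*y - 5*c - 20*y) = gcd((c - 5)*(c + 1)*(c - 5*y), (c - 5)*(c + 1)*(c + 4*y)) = c^2 - 4*c - 5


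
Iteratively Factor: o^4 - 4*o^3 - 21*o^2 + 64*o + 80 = (o - 4)*(o^3 - 21*o - 20) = (o - 4)*(o + 4)*(o^2 - 4*o - 5) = (o - 5)*(o - 4)*(o + 4)*(o + 1)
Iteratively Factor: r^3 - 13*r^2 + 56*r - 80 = (r - 4)*(r^2 - 9*r + 20) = (r - 4)^2*(r - 5)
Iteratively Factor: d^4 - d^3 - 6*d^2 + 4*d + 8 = (d - 2)*(d^3 + d^2 - 4*d - 4) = (d - 2)^2*(d^2 + 3*d + 2) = (d - 2)^2*(d + 2)*(d + 1)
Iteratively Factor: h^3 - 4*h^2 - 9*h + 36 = (h - 3)*(h^2 - h - 12) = (h - 4)*(h - 3)*(h + 3)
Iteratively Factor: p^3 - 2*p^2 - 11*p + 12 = (p + 3)*(p^2 - 5*p + 4) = (p - 1)*(p + 3)*(p - 4)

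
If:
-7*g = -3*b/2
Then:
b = 14*g/3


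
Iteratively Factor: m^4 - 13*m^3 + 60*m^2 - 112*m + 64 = (m - 4)*(m^3 - 9*m^2 + 24*m - 16) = (m - 4)^2*(m^2 - 5*m + 4) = (m - 4)^2*(m - 1)*(m - 4)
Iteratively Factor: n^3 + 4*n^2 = (n)*(n^2 + 4*n) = n^2*(n + 4)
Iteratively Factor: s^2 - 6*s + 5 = (s - 5)*(s - 1)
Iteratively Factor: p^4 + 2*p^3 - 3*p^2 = (p)*(p^3 + 2*p^2 - 3*p) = p^2*(p^2 + 2*p - 3) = p^2*(p - 1)*(p + 3)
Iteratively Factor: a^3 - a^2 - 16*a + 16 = (a - 4)*(a^2 + 3*a - 4) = (a - 4)*(a + 4)*(a - 1)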